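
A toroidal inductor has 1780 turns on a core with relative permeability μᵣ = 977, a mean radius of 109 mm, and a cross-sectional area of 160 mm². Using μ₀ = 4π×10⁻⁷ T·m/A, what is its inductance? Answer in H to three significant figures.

For a thin toroid, L = μ₀μᵣN²A/(2πR).
L = (4π×10⁻⁷)(977)(1780)²(1.600×10^-4) / (2π×0.109 m) = 0.9088 H.

L ≈ 0.909 H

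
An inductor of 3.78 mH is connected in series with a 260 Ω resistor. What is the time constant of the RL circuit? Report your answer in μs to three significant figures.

τ = L/R = (3.780×10^-3 H)/(260 Ω) = 1.454×10^-5 s.

τ ≈ 14.5 μs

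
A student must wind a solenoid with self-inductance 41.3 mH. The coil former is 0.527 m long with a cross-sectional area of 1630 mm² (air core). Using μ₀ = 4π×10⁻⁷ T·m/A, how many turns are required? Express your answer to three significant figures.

N ≈ 3260 turns

A = 1630 mm² = 1.630×10^-3 m².
From L = μ₀N²A/ℓ, N = √(Lℓ / (μ₀A)).
N = √[(4.130×10^-2)(0.527) / ((4π×10⁻⁷)×1.630×10^-3)] = √(1.063×10^7) ≈ 3259.7.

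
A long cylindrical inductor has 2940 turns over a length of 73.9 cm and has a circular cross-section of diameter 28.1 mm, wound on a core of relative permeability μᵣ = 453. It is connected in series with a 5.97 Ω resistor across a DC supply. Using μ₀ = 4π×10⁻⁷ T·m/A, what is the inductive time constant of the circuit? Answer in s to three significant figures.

A = π(d/2)² = π(1.405×10^-2 m)² = 6.202×10^-4 m².
L = μ₀μᵣN²A/ℓ = (4π×10⁻⁷)(453)(2940)²(6.202×10^-4)/(0.739) = 4.129 H.
τ = L/R = (4.129)/(5.97) = 0.6917 s.

τ ≈ 0.692 s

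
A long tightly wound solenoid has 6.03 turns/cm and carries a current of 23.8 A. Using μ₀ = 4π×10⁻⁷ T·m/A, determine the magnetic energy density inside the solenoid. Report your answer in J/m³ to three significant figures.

B = μ₀nI = (4π×10⁻⁷)(603)(23.8) = 1.803×10^-2 T.
u = B²/(2μ₀) = (1.803×10^-2)²/(2×4π×10⁻⁷) = 129.4 J/m³.

u ≈ 129 J/m³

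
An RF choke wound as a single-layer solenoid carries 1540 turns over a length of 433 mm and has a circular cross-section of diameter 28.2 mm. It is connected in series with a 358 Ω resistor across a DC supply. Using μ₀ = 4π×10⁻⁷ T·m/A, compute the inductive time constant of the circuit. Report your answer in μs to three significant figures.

τ ≈ 12.0 μs

A = π(d/2)² = π(1.410×10^-2 m)² = 6.246×10^-4 m².
L = μ₀N²A/ℓ = (4π×10⁻⁷)(1540)²(6.246×10^-4)/(0.433) = 4.299×10^-3 H.
τ = L/R = (4.299×10^-3)/(358) = 1.201×10^-5 s.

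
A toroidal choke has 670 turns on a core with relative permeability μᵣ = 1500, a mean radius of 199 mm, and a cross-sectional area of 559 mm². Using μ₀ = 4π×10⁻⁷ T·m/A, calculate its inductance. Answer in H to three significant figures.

L ≈ 0.378 H

For a thin toroid, L = μ₀μᵣN²A/(2πR).
L = (4π×10⁻⁷)(1500)(670)²(5.590×10^-4) / (2π×0.199 m) = 0.3783 H.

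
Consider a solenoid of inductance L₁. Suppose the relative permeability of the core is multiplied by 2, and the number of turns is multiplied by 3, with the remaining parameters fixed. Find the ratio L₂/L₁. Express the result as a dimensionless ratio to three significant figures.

L₂/L₁ = 18.0

For a solenoid, L ∝ μᵣN²A/ℓ.
L₂/L₁ = (2) × (3)^2 = 18.0.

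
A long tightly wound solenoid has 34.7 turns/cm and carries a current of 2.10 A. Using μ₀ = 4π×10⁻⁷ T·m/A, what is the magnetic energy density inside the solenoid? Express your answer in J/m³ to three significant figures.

B = μ₀nI = (4π×10⁻⁷)(3.470×10^3)(2.10) = 9.157×10^-3 T.
u = B²/(2μ₀) = (9.157×10^-3)²/(2×4π×10⁻⁷) = 33.36 J/m³.

u ≈ 33.4 J/m³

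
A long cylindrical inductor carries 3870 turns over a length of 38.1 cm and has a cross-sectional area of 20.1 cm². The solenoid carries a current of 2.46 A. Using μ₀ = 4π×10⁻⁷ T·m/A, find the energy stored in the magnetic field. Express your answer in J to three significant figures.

A = 20.1 cm² = 2.010×10^-3 m².
L = μ₀N²A/ℓ = (4π×10⁻⁷)(3870)²(2.010×10^-3)/(0.381) = 9.929×10^-2 H.
U = ½LI² = ½(9.929×10^-2)(2.46)² = 0.3004 J.

U ≈ 0.300 J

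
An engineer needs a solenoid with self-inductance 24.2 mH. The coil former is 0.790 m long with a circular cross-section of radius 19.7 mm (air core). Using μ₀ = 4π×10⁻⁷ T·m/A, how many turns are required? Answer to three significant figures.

N ≈ 3530 turns

A = πr² = π(1.970×10^-2 m)² = 1.219×10^-3 m².
From L = μ₀N²A/ℓ, N = √(Lℓ / (μ₀A)).
N = √[(2.420×10^-2)(0.79) / ((4π×10⁻⁷)×1.219×10^-3)] = √(1.248×10^7) ≈ 3532.4.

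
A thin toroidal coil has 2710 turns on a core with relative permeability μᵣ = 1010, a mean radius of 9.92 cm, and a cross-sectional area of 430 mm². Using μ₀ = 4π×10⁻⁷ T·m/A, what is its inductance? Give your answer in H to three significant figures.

For a thin toroid, L = μ₀μᵣN²A/(2πR).
L = (4π×10⁻⁷)(1010)(2710)²(4.300×10^-4) / (2π×9.920×10^-2 m) = 6.431 H.

L ≈ 6.43 H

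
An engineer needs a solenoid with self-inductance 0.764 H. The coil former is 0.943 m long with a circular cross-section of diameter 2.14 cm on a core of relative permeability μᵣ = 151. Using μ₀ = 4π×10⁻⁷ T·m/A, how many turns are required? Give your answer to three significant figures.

A = π(d/2)² = π(1.070×10^-2 m)² = 3.597×10^-4 m².
From L = μ₀μᵣN²A/ℓ, N = √(Lℓ / (μ₀μᵣA)).
N = √[(0.764)(0.943) / ((4π×10⁻⁷)(151)×3.597×10^-4)] = √(1.056×10^7) ≈ 3249.0.

N ≈ 3250 turns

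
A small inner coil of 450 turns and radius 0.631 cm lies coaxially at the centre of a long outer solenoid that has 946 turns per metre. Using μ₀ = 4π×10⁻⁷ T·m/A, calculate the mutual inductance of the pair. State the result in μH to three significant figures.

M ≈ 66.9 μH

The outer solenoid produces a uniform field B₁ = μ₀n₁I₁ across the inner coil,
so the flux linkage is N₂Φ = N₂B₁A₂ = μ₀n₁N₂A₂·I₁, giving M = μ₀n₁N₂A₂.
A₂ = πr² = π(6.310×10^-3 m)² = 1.251×10^-4 m².
M = (4π×10⁻⁷)(946)(450)(1.251×10^-4) = 6.691×10^-5 H.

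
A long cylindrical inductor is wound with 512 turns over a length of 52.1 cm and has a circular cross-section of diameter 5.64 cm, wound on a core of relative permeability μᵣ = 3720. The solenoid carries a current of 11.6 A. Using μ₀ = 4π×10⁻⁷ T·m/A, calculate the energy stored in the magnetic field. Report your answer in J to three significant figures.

A = π(d/2)² = π(2.820×10^-2 m)² = 2.498×10^-3 m².
L = μ₀μᵣN²A/ℓ = (4π×10⁻⁷)(3720)(512)²(2.498×10^-3)/(0.521) = 5.876 H.
U = ½LI² = ½(5.876)(11.6)² = 395.4 J.

U ≈ 395 J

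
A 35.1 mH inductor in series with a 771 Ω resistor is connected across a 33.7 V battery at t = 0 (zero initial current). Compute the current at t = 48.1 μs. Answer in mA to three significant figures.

τ = L/R = 3.510×10^-2/771 = 4.553×10^-5 s; final current I_∞ = ε/R = 33.7/771 = 4.371×10^-2 A.
I(t) = I_∞(1 − e^(−t/τ)) with t/τ = 1.057.
I = (4.371×10^-2)(1 − e^(−1.057)) = 2.851×10^-2 A.

I ≈ 28.5 mA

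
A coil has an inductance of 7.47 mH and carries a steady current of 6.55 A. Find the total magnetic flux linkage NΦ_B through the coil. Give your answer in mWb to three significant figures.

From L = NΦ_B/I, the flux linkage is NΦ_B = LI.
NΦ_B = (7.470×10^-3 H)(6.55 A) = 4.893×10^-2 Wb.

NΦ_B ≈ 48.9 mWb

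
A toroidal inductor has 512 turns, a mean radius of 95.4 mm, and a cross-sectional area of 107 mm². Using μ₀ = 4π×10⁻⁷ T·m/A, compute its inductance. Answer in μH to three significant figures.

L ≈ 58.8 μH

For a thin toroid, L = μ₀N²A/(2πR).
L = (4π×10⁻⁷)(512)²(1.070×10^-4) / (2π×9.540×10^-2 m) = 5.880×10^-5 H.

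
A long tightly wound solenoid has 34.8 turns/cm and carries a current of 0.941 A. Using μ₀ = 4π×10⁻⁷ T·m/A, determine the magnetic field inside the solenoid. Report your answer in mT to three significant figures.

Inside a long solenoid, B = μ₀nI.
B = (4π×10⁻⁷)(3.480×10^3 m⁻¹)(0.941 A) = 4.115×10^-3 T.

B ≈ 4.12 mT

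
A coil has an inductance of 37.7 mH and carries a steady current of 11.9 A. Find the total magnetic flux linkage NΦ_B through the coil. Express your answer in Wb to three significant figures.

NΦ_B ≈ 0.449 Wb

From L = NΦ_B/I, the flux linkage is NΦ_B = LI.
NΦ_B = (3.770×10^-2 H)(11.9 A) = 0.4486 Wb.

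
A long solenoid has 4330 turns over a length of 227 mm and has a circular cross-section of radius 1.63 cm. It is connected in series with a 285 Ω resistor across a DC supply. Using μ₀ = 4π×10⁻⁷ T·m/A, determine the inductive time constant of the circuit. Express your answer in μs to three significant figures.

τ ≈ 304 μs

A = πr² = π(1.630×10^-2 m)² = 8.347×10^-4 m².
L = μ₀N²A/ℓ = (4π×10⁻⁷)(4330)²(8.347×10^-4)/(0.227) = 8.663×10^-2 H.
τ = L/R = (8.663×10^-2)/(285) = 3.040×10^-4 s.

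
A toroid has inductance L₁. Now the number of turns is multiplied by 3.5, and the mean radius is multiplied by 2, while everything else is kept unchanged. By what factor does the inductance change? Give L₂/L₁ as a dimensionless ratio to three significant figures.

L₂/L₁ = 6.13

For a toroid, L ∝ μᵣN²A/R.
L₂/L₁ = (3.5)^2 × (2)^-1 = 6.13.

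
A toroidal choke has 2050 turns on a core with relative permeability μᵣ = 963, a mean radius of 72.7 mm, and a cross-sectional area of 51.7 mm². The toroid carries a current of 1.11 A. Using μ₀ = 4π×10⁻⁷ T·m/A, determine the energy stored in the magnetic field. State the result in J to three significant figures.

U ≈ 0.355 J

L = μ₀μᵣN²A/(2πR) = (4π×10⁻⁷)(963)(2050)²(5.170×10^-5)/(2π×7.270×10^-2) = 0.5756 H.
U = ½LI² = ½(0.5756)(1.11)² = 0.3546 J.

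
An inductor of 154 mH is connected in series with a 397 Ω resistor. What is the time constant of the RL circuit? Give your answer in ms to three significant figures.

τ ≈ 0.388 ms

τ = L/R = (0.154 H)/(397 Ω) = 3.879×10^-4 s.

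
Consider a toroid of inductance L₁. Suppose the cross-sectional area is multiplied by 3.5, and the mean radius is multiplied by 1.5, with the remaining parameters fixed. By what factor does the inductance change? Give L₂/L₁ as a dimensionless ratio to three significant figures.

L₂/L₁ = 2.33

For a toroid, L ∝ μᵣN²A/R.
L₂/L₁ = (3.5) × (1.5)^-1 = 2.33.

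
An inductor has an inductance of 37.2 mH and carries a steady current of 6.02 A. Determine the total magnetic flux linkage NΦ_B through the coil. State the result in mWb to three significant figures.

NΦ_B ≈ 224 mWb

From L = NΦ_B/I, the flux linkage is NΦ_B = LI.
NΦ_B = (3.720×10^-2 H)(6.02 A) = 0.2239 Wb.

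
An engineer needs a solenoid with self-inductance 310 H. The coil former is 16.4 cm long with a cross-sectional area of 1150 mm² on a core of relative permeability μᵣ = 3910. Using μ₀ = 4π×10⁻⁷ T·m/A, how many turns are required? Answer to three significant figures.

N ≈ 3000 turns

A = 1150 mm² = 1.150×10^-3 m².
From L = μ₀μᵣN²A/ℓ, N = √(Lℓ / (μ₀μᵣA)).
N = √[(310)(0.164) / ((4π×10⁻⁷)(3910)×1.150×10^-3)] = √(8.997×10^6) ≈ 2999.6.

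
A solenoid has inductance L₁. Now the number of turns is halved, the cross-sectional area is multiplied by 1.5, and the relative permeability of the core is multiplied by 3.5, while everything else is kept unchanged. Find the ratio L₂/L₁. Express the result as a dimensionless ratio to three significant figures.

For a solenoid, L ∝ μᵣN²A/ℓ.
L₂/L₁ = (0.5)^2 × (1.5) × (3.5) = 1.31.

L₂/L₁ = 1.31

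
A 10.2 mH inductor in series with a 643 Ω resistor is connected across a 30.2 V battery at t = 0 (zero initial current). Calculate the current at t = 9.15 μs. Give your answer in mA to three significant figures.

I ≈ 20.6 mA

τ = L/R = 1.020×10^-2/643 = 1.586×10^-5 s; final current I_∞ = ε/R = 30.2/643 = 4.697×10^-2 A.
I(t) = I_∞(1 − e^(−t/τ)) with t/τ = 0.577.
I = (4.697×10^-2)(1 − e^(−0.577)) = 2.059×10^-2 A.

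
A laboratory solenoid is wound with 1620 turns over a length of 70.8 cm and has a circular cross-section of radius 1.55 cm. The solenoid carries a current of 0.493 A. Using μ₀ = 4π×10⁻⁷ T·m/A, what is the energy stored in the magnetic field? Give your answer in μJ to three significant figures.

A = πr² = π(1.550×10^-2 m)² = 7.548×10^-4 m².
L = μ₀N²A/ℓ = (4π×10⁻⁷)(1620)²(7.548×10^-4)/(0.708) = 3.516×10^-3 H.
U = ½LI² = ½(3.516×10^-3)(0.493)² = 4.273×10^-4 J.

U ≈ 427 μJ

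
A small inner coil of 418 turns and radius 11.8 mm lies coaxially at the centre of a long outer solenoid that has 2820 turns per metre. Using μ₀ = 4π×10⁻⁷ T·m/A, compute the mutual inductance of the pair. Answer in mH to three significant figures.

The outer solenoid produces a uniform field B₁ = μ₀n₁I₁ across the inner coil,
so the flux linkage is N₂Φ = N₂B₁A₂ = μ₀n₁N₂A₂·I₁, giving M = μ₀n₁N₂A₂.
A₂ = πr² = π(1.180×10^-2 m)² = 4.374×10^-4 m².
M = (4π×10⁻⁷)(2820)(418)(4.374×10^-4) = 6.480×10^-4 H.

M ≈ 0.648 mH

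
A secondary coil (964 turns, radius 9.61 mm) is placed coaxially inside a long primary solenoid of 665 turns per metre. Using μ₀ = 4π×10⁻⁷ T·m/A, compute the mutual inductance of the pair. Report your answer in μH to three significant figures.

M ≈ 234 μH

The outer solenoid produces a uniform field B₁ = μ₀n₁I₁ across the inner coil,
so the flux linkage is N₂Φ = N₂B₁A₂ = μ₀n₁N₂A₂·I₁, giving M = μ₀n₁N₂A₂.
A₂ = πr² = π(9.610×10^-3 m)² = 2.901×10^-4 m².
M = (4π×10⁻⁷)(665)(964)(2.901×10^-4) = 2.337×10^-4 H.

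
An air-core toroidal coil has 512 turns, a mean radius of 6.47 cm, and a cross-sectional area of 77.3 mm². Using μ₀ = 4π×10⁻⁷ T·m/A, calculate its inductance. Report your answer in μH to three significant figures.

L ≈ 62.6 μH

For a thin toroid, L = μ₀N²A/(2πR).
L = (4π×10⁻⁷)(512)²(7.730×10^-5) / (2π×6.470×10^-2 m) = 6.264×10^-5 H.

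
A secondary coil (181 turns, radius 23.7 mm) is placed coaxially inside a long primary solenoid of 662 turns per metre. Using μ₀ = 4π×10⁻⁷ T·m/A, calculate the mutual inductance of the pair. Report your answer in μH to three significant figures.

M ≈ 266 μH

The outer solenoid produces a uniform field B₁ = μ₀n₁I₁ across the inner coil,
so the flux linkage is N₂Φ = N₂B₁A₂ = μ₀n₁N₂A₂·I₁, giving M = μ₀n₁N₂A₂.
A₂ = πr² = π(2.370×10^-2 m)² = 1.7646×10^-3 m².
M = (4π×10⁻⁷)(662)(181)(1.7646×10^-3) = 2.657×10^-4 H.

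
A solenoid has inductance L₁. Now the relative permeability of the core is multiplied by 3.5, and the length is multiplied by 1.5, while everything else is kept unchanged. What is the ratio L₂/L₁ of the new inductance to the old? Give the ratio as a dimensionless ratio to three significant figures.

L₂/L₁ = 2.33

For a solenoid, L ∝ μᵣN²A/ℓ.
L₂/L₁ = (3.5) × (1.5)^-1 = 2.33.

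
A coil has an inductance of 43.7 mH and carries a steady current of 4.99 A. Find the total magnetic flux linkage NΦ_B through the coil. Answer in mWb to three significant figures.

NΦ_B ≈ 218 mWb

From L = NΦ_B/I, the flux linkage is NΦ_B = LI.
NΦ_B = (4.370×10^-2 H)(4.99 A) = 0.2181 Wb.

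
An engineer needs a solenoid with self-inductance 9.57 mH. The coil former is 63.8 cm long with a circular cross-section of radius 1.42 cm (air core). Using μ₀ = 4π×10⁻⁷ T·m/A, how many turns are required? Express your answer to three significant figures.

N ≈ 2770 turns

A = πr² = π(1.420×10^-2 m)² = 6.3347×10^-4 m².
From L = μ₀N²A/ℓ, N = √(Lℓ / (μ₀A)).
N = √[(9.570×10^-3)(0.638) / ((4π×10⁻⁷)×6.3347×10^-4)] = √(7.670×10^6) ≈ 2769.5.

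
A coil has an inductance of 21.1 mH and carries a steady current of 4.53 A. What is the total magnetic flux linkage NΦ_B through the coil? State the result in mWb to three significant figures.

NΦ_B ≈ 95.6 mWb

From L = NΦ_B/I, the flux linkage is NΦ_B = LI.
NΦ_B = (2.110×10^-2 H)(4.53 A) = 9.558×10^-2 Wb.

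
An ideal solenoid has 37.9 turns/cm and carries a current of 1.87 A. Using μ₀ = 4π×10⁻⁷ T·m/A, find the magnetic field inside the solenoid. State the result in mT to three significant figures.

Inside a long solenoid, B = μ₀nI.
B = (4π×10⁻⁷)(3.790×10^3 m⁻¹)(1.87 A) = 8.906×10^-3 T.

B ≈ 8.91 mT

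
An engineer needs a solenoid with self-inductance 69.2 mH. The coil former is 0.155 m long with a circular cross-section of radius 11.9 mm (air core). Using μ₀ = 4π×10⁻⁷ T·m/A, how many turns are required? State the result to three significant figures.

N ≈ 4380 turns

A = πr² = π(1.190×10^-2 m)² = 4.449×10^-4 m².
From L = μ₀N²A/ℓ, N = √(Lℓ / (μ₀A)).
N = √[(6.920×10^-2)(0.155) / ((4π×10⁻⁷)×4.449×10^-4)] = √(1.919×10^7) ≈ 4380.2.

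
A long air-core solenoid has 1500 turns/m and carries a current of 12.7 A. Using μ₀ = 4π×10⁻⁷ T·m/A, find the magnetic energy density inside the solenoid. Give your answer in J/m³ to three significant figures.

u ≈ 228 J/m³

B = μ₀nI = (4π×10⁻⁷)(1.500×10^3)(12.7) = 2.394×10^-2 T.
u = B²/(2μ₀) = (2.394×10^-2)²/(2×4π×10⁻⁷) = 228 J/m³.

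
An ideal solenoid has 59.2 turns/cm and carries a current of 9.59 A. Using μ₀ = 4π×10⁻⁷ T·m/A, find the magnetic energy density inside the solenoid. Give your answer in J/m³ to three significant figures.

u ≈ 2030 J/m³

B = μ₀nI = (4π×10⁻⁷)(5.920×10^3)(9.59) = 7.134×10^-2 T.
u = B²/(2μ₀) = (7.134×10^-2)²/(2×4π×10⁻⁷) = 2.025×10^3 J/m³.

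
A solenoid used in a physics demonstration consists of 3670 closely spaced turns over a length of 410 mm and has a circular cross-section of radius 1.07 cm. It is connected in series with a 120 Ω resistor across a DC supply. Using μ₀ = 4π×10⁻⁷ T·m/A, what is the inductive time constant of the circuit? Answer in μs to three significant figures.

τ ≈ 124 μs

A = πr² = π(1.070×10^-2 m)² = 3.597×10^-4 m².
L = μ₀N²A/ℓ = (4π×10⁻⁷)(3670)²(3.597×10^-4)/(0.41) = 1.4848×10^-2 H.
τ = L/R = (1.4848×10^-2)/(120) = 1.237×10^-4 s.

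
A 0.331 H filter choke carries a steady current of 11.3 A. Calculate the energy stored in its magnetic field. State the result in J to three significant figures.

Stored magnetic energy: U = ½LI².
U = ½(0.331 H)(11.3 A)² = 21.13 J.

U ≈ 21.1 J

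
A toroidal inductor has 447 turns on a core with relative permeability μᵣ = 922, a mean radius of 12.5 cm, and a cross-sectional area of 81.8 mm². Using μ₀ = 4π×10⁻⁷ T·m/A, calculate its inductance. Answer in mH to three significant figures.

L ≈ 24.1 mH

For a thin toroid, L = μ₀μᵣN²A/(2πR).
L = (4π×10⁻⁷)(922)(447)²(8.180×10^-5) / (2π×0.125 m) = 2.411×10^-2 H.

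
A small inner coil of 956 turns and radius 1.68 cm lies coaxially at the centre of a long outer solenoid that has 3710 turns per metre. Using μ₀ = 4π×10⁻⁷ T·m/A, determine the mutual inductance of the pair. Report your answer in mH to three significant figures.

M ≈ 3.95 mH

The outer solenoid produces a uniform field B₁ = μ₀n₁I₁ across the inner coil,
so the flux linkage is N₂Φ = N₂B₁A₂ = μ₀n₁N₂A₂·I₁, giving M = μ₀n₁N₂A₂.
A₂ = πr² = π(1.680×10^-2 m)² = 8.867×10^-4 m².
M = (4π×10⁻⁷)(3710)(956)(8.867×10^-4) = 3.952×10^-3 H.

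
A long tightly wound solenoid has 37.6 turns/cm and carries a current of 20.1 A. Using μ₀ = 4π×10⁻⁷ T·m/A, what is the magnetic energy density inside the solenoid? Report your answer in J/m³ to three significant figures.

u ≈ 3590 J/m³

B = μ₀nI = (4π×10⁻⁷)(3.760×10^3)(20.1) = 9.497×10^-2 T.
u = B²/(2μ₀) = (9.497×10^-2)²/(2×4π×10⁻⁷) = 3.589×10^3 J/m³.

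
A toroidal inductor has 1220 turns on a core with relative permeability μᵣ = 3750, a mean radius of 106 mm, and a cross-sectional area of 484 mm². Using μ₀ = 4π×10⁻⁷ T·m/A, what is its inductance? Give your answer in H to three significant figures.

L ≈ 5.10 H

For a thin toroid, L = μ₀μᵣN²A/(2πR).
L = (4π×10⁻⁷)(3750)(1220)²(4.840×10^-4) / (2π×0.106 m) = 5.097 H.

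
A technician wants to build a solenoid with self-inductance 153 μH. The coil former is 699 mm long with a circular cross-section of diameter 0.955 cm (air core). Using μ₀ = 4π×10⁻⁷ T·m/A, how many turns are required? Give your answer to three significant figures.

A = π(d/2)² = π(4.775×10^-3 m)² = 7.163×10^-5 m².
From L = μ₀N²A/ℓ, N = √(Lℓ / (μ₀A)).
N = √[(1.530×10^-4)(0.699) / ((4π×10⁻⁷)×7.163×10^-5)] = √(1.188×10^6) ≈ 1090.0.

N ≈ 1090 turns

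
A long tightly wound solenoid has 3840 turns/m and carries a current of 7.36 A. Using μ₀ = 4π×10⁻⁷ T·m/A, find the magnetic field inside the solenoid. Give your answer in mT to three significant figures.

B ≈ 35.5 mT

Inside a long solenoid, B = μ₀nI.
B = (4π×10⁻⁷)(3.840×10^3 m⁻¹)(7.36 A) = 3.552×10^-2 T.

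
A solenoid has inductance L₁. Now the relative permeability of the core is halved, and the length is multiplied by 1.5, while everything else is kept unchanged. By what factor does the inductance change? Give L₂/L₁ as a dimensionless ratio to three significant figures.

L₂/L₁ = 0.333

For a solenoid, L ∝ μᵣN²A/ℓ.
L₂/L₁ = (0.5) × (1.5)^-1 = 0.333.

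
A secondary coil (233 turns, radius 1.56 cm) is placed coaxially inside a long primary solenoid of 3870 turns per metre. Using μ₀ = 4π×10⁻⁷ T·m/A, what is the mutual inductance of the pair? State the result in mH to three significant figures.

M ≈ 0.866 mH

The outer solenoid produces a uniform field B₁ = μ₀n₁I₁ across the inner coil,
so the flux linkage is N₂Φ = N₂B₁A₂ = μ₀n₁N₂A₂·I₁, giving M = μ₀n₁N₂A₂.
A₂ = πr² = π(1.560×10^-2 m)² = 7.645×10^-4 m².
M = (4π×10⁻⁷)(3870)(233)(7.645×10^-4) = 8.663×10^-4 H.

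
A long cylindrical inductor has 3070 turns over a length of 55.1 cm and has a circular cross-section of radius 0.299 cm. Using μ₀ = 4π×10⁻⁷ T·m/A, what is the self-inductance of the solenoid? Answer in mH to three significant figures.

A = πr² = π(2.990×10^-3 m)² = 2.809×10^-5 m².
For a long solenoid, L = μ₀N²A/ℓ.
L = (4π×10⁻⁷)(3070)²(2.809×10^-5)/(0.551 m) = 6.037×10^-4 H.

L ≈ 0.604 mH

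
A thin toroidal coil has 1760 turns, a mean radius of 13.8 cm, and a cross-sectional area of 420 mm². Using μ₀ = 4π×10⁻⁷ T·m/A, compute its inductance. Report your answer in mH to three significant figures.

L ≈ 1.89 mH

For a thin toroid, L = μ₀N²A/(2πR).
L = (4π×10⁻⁷)(1760)²(4.200×10^-4) / (2π×0.138 m) = 1.885×10^-3 H.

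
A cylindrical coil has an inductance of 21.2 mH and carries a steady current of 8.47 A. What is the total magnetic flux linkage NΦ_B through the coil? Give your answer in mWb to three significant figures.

NΦ_B ≈ 180 mWb

From L = NΦ_B/I, the flux linkage is NΦ_B = LI.
NΦ_B = (2.120×10^-2 H)(8.47 A) = 0.1796 Wb.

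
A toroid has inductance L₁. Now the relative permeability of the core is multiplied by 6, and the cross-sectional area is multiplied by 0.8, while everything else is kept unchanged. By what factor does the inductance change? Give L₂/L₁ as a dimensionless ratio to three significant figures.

L₂/L₁ = 4.80

For a toroid, L ∝ μᵣN²A/R.
L₂/L₁ = (6) × (0.8) = 4.80.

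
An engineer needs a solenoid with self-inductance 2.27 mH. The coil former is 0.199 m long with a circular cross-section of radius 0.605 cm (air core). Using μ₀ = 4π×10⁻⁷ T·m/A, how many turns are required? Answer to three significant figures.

N ≈ 1770 turns

A = πr² = π(6.050×10^-3 m)² = 1.150×10^-4 m².
From L = μ₀N²A/ℓ, N = √(Lℓ / (μ₀A)).
N = √[(2.270×10^-3)(0.199) / ((4π×10⁻⁷)×1.150×10^-4)] = √(3.126×10^6) ≈ 1768.1.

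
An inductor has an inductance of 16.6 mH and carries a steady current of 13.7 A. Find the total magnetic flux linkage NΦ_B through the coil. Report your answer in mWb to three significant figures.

From L = NΦ_B/I, the flux linkage is NΦ_B = LI.
NΦ_B = (1.660×10^-2 H)(13.7 A) = 0.2274 Wb.

NΦ_B ≈ 227 mWb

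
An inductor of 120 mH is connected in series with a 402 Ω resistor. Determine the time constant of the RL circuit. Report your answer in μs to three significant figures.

τ ≈ 299 μs

τ = L/R = (0.12 H)/(402 Ω) = 2.985×10^-4 s.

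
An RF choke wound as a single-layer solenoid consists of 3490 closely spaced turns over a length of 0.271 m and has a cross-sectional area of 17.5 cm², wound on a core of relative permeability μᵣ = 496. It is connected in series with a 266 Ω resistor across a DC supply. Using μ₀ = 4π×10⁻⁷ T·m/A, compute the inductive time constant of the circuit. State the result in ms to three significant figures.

τ ≈ 184 ms

A = 17.5 cm² = 1.750×10^-3 m².
L = μ₀μᵣN²A/ℓ = (4π×10⁻⁷)(496)(3490)²(1.750×10^-3)/(0.271) = 49.02 H.
τ = L/R = (49.02)/(266) = 0.1843 s.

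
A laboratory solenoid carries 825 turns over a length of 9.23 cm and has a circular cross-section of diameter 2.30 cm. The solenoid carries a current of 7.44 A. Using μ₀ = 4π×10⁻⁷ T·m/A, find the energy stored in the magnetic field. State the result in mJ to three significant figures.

U ≈ 107 mJ

A = π(d/2)² = π(1.150×10^-2 m)² = 4.1548×10^-4 m².
L = μ₀N²A/ℓ = (4π×10⁻⁷)(825)²(4.1548×10^-4)/(9.230×10^-2) = 3.850×10^-3 H.
U = ½LI² = ½(3.850×10^-3)(7.44)² = 0.1066 J.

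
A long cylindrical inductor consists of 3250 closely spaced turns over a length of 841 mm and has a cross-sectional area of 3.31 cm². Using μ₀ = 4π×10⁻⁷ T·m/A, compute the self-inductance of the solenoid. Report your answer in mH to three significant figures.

L ≈ 5.22 mH

A = 3.31 cm² = 3.310×10^-4 m².
For a long solenoid, L = μ₀N²A/ℓ.
L = (4π×10⁻⁷)(3250)²(3.310×10^-4)/(0.841 m) = 5.224×10^-3 H.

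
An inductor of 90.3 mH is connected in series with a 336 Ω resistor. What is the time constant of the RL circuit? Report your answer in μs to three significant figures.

τ ≈ 269 μs

τ = L/R = (9.030×10^-2 H)/(336 Ω) = 2.688×10^-4 s.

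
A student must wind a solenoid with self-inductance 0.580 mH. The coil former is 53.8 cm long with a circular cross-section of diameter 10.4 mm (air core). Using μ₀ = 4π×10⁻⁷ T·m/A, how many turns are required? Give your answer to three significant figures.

A = π(d/2)² = π(5.200×10^-3 m)² = 8.4949×10^-5 m².
From L = μ₀N²A/ℓ, N = √(Lℓ / (μ₀A)).
N = √[(5.800×10^-4)(0.538) / ((4π×10⁻⁷)×8.4949×10^-5)] = √(2.923×10^6) ≈ 1709.7.

N ≈ 1710 turns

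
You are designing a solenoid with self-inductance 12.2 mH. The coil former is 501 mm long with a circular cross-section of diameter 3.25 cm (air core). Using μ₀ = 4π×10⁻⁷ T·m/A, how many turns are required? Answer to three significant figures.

N ≈ 2420 turns

A = π(d/2)² = π(1.625×10^-2 m)² = 8.296×10^-4 m².
From L = μ₀N²A/ℓ, N = √(Lℓ / (μ₀A)).
N = √[(1.220×10^-2)(0.501) / ((4π×10⁻⁷)×8.296×10^-4)] = √(5.863×10^6) ≈ 2421.4.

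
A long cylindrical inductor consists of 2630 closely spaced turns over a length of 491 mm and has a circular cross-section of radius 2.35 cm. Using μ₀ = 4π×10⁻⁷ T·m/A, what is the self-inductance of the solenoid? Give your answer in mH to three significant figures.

L ≈ 30.7 mH

A = πr² = π(2.350×10^-2 m)² = 1.7349×10^-3 m².
For a long solenoid, L = μ₀N²A/ℓ.
L = (4π×10⁻⁷)(2630)²(1.7349×10^-3)/(0.491 m) = 3.071×10^-2 H.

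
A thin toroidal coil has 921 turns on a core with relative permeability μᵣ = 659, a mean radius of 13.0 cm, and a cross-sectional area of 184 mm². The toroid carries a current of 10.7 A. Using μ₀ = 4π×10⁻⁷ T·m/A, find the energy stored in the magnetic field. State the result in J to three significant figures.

L = μ₀μᵣN²A/(2πR) = (4π×10⁻⁷)(659)(921)²(1.840×10^-4)/(2π×0.13) = 0.1582 H.
U = ½LI² = ½(0.1582)(10.7)² = 9.058 J.

U ≈ 9.06 J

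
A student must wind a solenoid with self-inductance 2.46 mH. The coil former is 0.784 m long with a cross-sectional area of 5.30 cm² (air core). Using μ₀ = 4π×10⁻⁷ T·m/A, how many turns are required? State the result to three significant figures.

N ≈ 1700 turns

A = 5.30 cm² = 5.300×10^-4 m².
From L = μ₀N²A/ℓ, N = √(Lℓ / (μ₀A)).
N = √[(2.460×10^-3)(0.784) / ((4π×10⁻⁷)×5.300×10^-4)] = √(2.896×10^6) ≈ 1701.7.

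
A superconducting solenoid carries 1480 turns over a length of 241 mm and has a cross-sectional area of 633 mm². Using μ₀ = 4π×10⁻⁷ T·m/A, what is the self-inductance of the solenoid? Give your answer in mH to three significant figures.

A = 633 mm² = 6.330×10^-4 m².
For a long solenoid, L = μ₀N²A/ℓ.
L = (4π×10⁻⁷)(1480)²(6.330×10^-4)/(0.241 m) = 7.230×10^-3 H.

L ≈ 7.23 mH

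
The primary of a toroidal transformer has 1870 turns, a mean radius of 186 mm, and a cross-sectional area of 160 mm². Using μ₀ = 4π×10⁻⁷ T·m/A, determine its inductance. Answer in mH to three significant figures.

For a thin toroid, L = μ₀N²A/(2πR).
L = (4π×10⁻⁷)(1870)²(1.600×10^-4) / (2π×0.186 m) = 6.016×10^-4 H.

L ≈ 0.602 mH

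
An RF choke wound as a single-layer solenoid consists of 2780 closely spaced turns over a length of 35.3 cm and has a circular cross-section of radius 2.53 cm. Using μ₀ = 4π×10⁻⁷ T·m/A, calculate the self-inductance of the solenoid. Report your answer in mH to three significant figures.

L ≈ 55.3 mH

A = πr² = π(2.530×10^-2 m)² = 2.011×10^-3 m².
For a long solenoid, L = μ₀N²A/ℓ.
L = (4π×10⁻⁷)(2780)²(2.011×10^-3)/(0.353 m) = 5.532×10^-2 H.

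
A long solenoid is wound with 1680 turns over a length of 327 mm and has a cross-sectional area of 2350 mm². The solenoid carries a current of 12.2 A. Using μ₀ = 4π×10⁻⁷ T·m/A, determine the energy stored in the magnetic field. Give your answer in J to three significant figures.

A = 2350 mm² = 2.350×10^-3 m².
L = μ₀N²A/ℓ = (4π×10⁻⁷)(1680)²(2.350×10^-3)/(0.327) = 2.549×10^-2 H.
U = ½LI² = ½(2.549×10^-2)(12.2)² = 1.897 J.

U ≈ 1.90 J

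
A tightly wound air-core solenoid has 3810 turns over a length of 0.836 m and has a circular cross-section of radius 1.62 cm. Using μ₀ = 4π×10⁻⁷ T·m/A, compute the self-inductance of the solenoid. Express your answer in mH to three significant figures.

L ≈ 18.0 mH

A = πr² = π(1.620×10^-2 m)² = 8.2448×10^-4 m².
For a long solenoid, L = μ₀N²A/ℓ.
L = (4π×10⁻⁷)(3810)²(8.2448×10^-4)/(0.836 m) = 1.799×10^-2 H.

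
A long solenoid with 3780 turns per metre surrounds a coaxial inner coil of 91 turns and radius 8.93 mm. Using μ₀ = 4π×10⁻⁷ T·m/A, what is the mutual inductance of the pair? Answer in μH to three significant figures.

The outer solenoid produces a uniform field B₁ = μ₀n₁I₁ across the inner coil,
so the flux linkage is N₂Φ = N₂B₁A₂ = μ₀n₁N₂A₂·I₁, giving M = μ₀n₁N₂A₂.
A₂ = πr² = π(8.930×10^-3 m)² = 2.505×10^-4 m².
M = (4π×10⁻⁷)(3780)(91)(2.505×10^-4) = 1.083×10^-4 H.

M ≈ 108 μH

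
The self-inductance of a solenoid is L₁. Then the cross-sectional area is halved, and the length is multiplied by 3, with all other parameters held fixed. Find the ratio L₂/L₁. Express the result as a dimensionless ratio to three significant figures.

L₂/L₁ = 0.167

For a solenoid, L ∝ μᵣN²A/ℓ.
L₂/L₁ = (0.5) × (3)^-1 = 0.167.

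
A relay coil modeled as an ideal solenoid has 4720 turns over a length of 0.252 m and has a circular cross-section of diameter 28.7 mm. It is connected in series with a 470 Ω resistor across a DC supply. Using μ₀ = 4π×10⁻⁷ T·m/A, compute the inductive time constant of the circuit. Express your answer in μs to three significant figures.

τ ≈ 153 μs

A = π(d/2)² = π(1.435×10^-2 m)² = 6.469×10^-4 m².
L = μ₀N²A/ℓ = (4π×10⁻⁷)(4720)²(6.469×10^-4)/(0.252) = 7.187×10^-2 H.
τ = L/R = (7.187×10^-2)/(470) = 1.529×10^-4 s.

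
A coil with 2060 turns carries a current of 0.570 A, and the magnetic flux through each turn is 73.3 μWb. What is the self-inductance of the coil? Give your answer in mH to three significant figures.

Self-inductance is defined by L = NΦ_B/I (flux linkage over current).
L = (2060)(7.330×10^-5 Wb)/(0.570 A) = 0.2649 H.

L ≈ 265 mH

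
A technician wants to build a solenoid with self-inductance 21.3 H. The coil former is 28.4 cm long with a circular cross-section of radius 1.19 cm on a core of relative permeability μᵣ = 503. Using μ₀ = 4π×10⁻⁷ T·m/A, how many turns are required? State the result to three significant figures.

N ≈ 4640 turns

A = πr² = π(1.190×10^-2 m)² = 4.449×10^-4 m².
From L = μ₀μᵣN²A/ℓ, N = √(Lℓ / (μ₀μᵣA)).
N = √[(21.3)(0.284) / ((4π×10⁻⁷)(503)×4.449×10^-4)] = √(2.151×10^7) ≈ 4638.1.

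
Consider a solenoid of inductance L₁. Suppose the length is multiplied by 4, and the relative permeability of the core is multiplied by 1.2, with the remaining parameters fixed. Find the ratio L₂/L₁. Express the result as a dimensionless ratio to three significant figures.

For a solenoid, L ∝ μᵣN²A/ℓ.
L₂/L₁ = (4)^-1 × (1.2) = 0.300.

L₂/L₁ = 0.300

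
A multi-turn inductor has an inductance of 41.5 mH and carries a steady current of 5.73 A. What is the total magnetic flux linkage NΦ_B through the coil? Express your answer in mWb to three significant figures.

NΦ_B ≈ 238 mWb

From L = NΦ_B/I, the flux linkage is NΦ_B = LI.
NΦ_B = (4.150×10^-2 H)(5.73 A) = 0.2378 Wb.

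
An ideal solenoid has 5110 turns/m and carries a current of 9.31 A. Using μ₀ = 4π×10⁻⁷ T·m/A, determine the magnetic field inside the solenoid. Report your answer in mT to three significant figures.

B ≈ 59.8 mT

Inside a long solenoid, B = μ₀nI.
B = (4π×10⁻⁷)(5.110×10^3 m⁻¹)(9.31 A) = 5.978×10^-2 T.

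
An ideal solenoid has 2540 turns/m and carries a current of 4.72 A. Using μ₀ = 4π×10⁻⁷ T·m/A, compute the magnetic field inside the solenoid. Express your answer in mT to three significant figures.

B ≈ 15.1 mT

Inside a long solenoid, B = μ₀nI.
B = (4π×10⁻⁷)(2.540×10^3 m⁻¹)(4.72 A) = 1.507×10^-2 T.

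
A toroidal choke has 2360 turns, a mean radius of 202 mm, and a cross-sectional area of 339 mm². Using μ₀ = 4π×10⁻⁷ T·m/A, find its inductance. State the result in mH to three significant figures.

For a thin toroid, L = μ₀N²A/(2πR).
L = (4π×10⁻⁷)(2360)²(3.390×10^-4) / (2π×0.202 m) = 1.869×10^-3 H.

L ≈ 1.87 mH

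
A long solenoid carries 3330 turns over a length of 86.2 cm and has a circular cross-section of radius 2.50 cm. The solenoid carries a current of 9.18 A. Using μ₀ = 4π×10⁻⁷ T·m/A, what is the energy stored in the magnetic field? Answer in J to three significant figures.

U ≈ 1.34 J

A = πr² = π(2.500×10^-2 m)² = 1.963×10^-3 m².
L = μ₀N²A/ℓ = (4π×10⁻⁷)(3330)²(1.963×10^-3)/(0.862) = 3.174×10^-2 H.
U = ½LI² = ½(3.174×10^-2)(9.18)² = 1.337 J.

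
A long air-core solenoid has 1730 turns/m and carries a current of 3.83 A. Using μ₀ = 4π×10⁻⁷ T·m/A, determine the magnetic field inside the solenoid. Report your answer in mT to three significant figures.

Inside a long solenoid, B = μ₀nI.
B = (4π×10⁻⁷)(1.730×10^3 m⁻¹)(3.83 A) = 8.326×10^-3 T.

B ≈ 8.33 mT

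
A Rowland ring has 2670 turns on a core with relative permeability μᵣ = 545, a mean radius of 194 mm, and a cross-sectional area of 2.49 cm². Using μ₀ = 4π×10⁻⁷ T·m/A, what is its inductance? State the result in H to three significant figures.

L ≈ 0.997 H

For a thin toroid, L = μ₀μᵣN²A/(2πR).
L = (4π×10⁻⁷)(545)(2670)²(2.490×10^-4) / (2π×0.194 m) = 0.9973 H.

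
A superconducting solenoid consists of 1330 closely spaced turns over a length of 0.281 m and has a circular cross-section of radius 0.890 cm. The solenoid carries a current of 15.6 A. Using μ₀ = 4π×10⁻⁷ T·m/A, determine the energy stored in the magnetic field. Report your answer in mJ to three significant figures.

U ≈ 240 mJ

A = πr² = π(8.900×10^-3 m)² = 2.488×10^-4 m².
L = μ₀N²A/ℓ = (4π×10⁻⁷)(1330)²(2.488×10^-4)/(0.281) = 1.969×10^-3 H.
U = ½LI² = ½(1.969×10^-3)(15.6)² = 0.2395 J.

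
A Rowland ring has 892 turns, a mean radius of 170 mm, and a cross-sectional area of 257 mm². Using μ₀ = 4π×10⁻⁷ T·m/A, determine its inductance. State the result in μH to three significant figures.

For a thin toroid, L = μ₀N²A/(2πR).
L = (4π×10⁻⁷)(892)²(2.570×10^-4) / (2π×0.17 m) = 2.406×10^-4 H.

L ≈ 241 μH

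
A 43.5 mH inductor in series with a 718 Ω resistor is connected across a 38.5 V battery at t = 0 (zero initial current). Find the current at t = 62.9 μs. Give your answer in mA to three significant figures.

I ≈ 34.6 mA

τ = L/R = 4.350×10^-2/718 = 6.058×10^-5 s; final current I_∞ = ε/R = 38.5/718 = 5.362×10^-2 A.
I(t) = I_∞(1 − e^(−t/τ)) with t/τ = 1.038.
I = (5.362×10^-2)(1 − e^(−1.038)) = 3.463×10^-2 A.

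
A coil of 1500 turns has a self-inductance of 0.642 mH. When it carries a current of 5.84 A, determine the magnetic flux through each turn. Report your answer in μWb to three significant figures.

Φ_B ≈ 2.50 μWb

From L = NΦ_B/I, the flux per turn is Φ_B = LI/N.
Φ_B = (6.420×10^-4 H)(5.84 A)/1500 = 2.500×10^-6 Wb.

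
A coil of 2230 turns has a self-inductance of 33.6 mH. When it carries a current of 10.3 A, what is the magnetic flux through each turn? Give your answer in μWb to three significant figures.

From L = NΦ_B/I, the flux per turn is Φ_B = LI/N.
Φ_B = (3.360×10^-2 H)(10.3 A)/2230 = 1.552×10^-4 Wb.

Φ_B ≈ 155 μWb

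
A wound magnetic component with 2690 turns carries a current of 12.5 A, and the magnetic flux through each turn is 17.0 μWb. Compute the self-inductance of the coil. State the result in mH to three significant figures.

L ≈ 3.66 mH

Self-inductance is defined by L = NΦ_B/I (flux linkage over current).
L = (2690)(1.700×10^-5 Wb)/(12.5 A) = 3.658×10^-3 H.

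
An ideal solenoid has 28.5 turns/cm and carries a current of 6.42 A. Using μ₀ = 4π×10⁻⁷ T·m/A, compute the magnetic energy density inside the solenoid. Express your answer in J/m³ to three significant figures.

u ≈ 210 J/m³

B = μ₀nI = (4π×10⁻⁷)(2.850×10^3)(6.42) = 2.299×10^-2 T.
u = B²/(2μ₀) = (2.299×10^-2)²/(2×4π×10⁻⁷) = 210.3 J/m³.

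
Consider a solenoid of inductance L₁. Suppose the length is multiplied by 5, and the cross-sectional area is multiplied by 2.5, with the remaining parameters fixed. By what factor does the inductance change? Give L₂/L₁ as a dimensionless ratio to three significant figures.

L₂/L₁ = 0.500

For a solenoid, L ∝ μᵣN²A/ℓ.
L₂/L₁ = (5)^-1 × (2.5) = 0.500.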